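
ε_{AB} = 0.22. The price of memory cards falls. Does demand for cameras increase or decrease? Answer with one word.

ε > 0 and the price of memory cards falls, so the quantity of cameras moves in the same direction: it decreases.

decrease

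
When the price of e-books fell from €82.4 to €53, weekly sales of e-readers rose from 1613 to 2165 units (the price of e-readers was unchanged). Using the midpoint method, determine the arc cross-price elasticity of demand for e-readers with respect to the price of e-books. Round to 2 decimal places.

-0.67

ΔQ_A = 2165 − 1613 = 552; ΔP_B = 53 − 82.4 = -29.4.
Midpoints: Q̄_A = 1889.0, P̄_B = 67.70.
ε = (ΔQ_A/Q̄_A)/(ΔP_B/P̄_B) = (552/1889.0)/(-29.4/67.70) ≈ -0.67.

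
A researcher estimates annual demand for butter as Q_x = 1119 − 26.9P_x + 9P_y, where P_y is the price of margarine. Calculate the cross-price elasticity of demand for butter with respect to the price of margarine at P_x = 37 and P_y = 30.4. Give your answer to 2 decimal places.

At P_x = 37 and P_y = 30.4: Q_x = 397.3.
∂Q_x/∂P_y = 9.
ε = (∂Q_x/∂P_y)(P_y/Q_x) = 9 × (30.4/397.3) ≈ 0.69.

0.69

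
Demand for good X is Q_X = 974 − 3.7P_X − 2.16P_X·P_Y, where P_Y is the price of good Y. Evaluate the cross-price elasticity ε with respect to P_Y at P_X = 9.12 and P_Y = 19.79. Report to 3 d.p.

At P_X = 9.12 and P_Y = 19.79: Q_X = 550.409.
∂Q_X/∂P_Y = -2.16P_X = -2.16(9.12) = -19.6992.
ε = (∂Q_X/∂P_Y)(P_Y/Q_X) = -19.6992 × (19.79/550.409) ≈ -0.708.

-0.708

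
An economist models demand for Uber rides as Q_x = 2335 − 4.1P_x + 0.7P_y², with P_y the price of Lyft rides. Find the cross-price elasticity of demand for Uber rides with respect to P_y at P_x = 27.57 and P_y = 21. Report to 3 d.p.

0.244

At P_x = 27.57 and P_y = 21: Q_x = 2530.663.
∂Q_x/∂P_y = 1.4P_y = 1.4(21) = 29.4000.
ε = (∂Q_x/∂P_y)(P_y/Q_x) = 29.4000 × (21/2530.663) ≈ 0.244.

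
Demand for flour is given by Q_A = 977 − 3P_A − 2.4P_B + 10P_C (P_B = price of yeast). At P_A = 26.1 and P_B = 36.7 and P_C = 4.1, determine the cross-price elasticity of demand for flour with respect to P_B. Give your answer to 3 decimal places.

-0.103

At P_A = 26.1 and P_B = 36.7 and P_C = 4.1: Q_A = 851.62.
∂Q_A/∂P_B = -2.4.
ε = (∂Q_A/∂P_B)(P_B/Q_A) = -2.4 × (36.7/851.62) ≈ -0.103.
Since ε < 0, flour and yeast are complements.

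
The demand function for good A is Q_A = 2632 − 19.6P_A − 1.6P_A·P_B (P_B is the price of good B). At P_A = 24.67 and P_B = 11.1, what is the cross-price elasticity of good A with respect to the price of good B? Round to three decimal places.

-0.256

At P_A = 24.67 and P_B = 11.1: Q_A = 1710.329.
∂Q_A/∂P_B = -1.6P_A = -1.6(24.67) = -39.4720.
ε = (∂Q_A/∂P_B)(P_B/Q_A) = -39.4720 × (11.1/1710.329) ≈ -0.256.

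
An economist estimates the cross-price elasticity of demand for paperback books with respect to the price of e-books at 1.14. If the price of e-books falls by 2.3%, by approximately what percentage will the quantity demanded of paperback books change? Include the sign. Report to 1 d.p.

-2.6%

%ΔQ ≈ ε × %ΔP of e-books = 1.14 × (-2.3%) = -2.6%.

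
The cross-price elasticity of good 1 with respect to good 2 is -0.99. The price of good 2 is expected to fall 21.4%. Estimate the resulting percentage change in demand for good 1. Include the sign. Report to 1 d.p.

%ΔQ ≈ ε × %ΔP of good 2 = -0.99 × (-21.4%) = 21.2%.
Demand for good 1 rises by about 21.2%.

21.2%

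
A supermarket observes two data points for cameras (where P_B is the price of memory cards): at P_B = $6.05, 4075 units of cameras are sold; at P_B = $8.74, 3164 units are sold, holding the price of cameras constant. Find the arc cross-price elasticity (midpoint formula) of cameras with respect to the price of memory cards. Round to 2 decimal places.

-0.69

ΔQ_A = 3164 − 4075 = -911; ΔP_B = 8.74 − 6.05 = 2.69.
Midpoints: Q̄_A = 3619.5, P̄_B = 7.39.
ε = (ΔQ_A/Q̄_A)/(ΔP_B/P̄_B) = (-911/3619.5)/(2.69/7.39) ≈ -0.69.
ε < 0: cameras and memory cards are complements.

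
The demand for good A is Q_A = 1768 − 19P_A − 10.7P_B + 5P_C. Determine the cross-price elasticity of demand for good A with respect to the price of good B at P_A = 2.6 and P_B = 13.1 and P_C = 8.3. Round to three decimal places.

At P_A = 2.6 and P_B = 13.1 and P_C = 8.3: Q_A = 1619.93.
∂Q_A/∂P_B = -10.7.
ε = (∂Q_A/∂P_B)(P_B/Q_A) = -10.7 × (13.1/1619.93) ≈ -0.087.
Since ε < 0, good A and good B are complements.

-0.087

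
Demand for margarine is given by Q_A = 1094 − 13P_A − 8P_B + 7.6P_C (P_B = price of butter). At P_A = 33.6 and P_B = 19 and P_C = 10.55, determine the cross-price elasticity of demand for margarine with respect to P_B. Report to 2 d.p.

At P_A = 33.6 and P_B = 19 and P_C = 10.55: Q_A = 585.38.
∂Q_A/∂P_B = -8.
ε = (∂Q_A/∂P_B)(P_B/Q_A) = -8 × (19/585.38) ≈ -0.26.

-0.26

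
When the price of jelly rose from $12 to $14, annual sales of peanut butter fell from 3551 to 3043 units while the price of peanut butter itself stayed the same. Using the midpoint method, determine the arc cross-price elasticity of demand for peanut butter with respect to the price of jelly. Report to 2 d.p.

-1.00

ΔQ_A = 3043 − 3551 = -508; ΔP_B = 14 − 12 = 2.
Midpoints: Q̄_A = 3297.0, P̄_B = 13.00.
ε = (ΔQ_A/Q̄_A)/(ΔP_B/P̄_B) = (-508/3297.0)/(2/13.00) ≈ -1.00.
ε < 0: peanut butter and jelly are complements.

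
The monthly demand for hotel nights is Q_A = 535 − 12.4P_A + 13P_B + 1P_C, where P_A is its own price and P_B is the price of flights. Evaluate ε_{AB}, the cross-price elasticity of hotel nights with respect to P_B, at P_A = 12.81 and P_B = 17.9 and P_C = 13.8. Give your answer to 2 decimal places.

0.37

At P_A = 12.81 and P_B = 17.9 and P_C = 13.8: Q_A = 622.656.
∂Q_A/∂P_B = 13.
ε = (∂Q_A/∂P_B)(P_B/Q_A) = 13 × (17.9/622.656) ≈ 0.37.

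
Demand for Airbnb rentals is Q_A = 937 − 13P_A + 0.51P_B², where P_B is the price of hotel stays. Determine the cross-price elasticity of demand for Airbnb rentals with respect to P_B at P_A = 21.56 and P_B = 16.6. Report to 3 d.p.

At P_A = 21.56 and P_B = 16.6: Q_A = 797.256.
∂Q_A/∂P_B = 1.02P_B = 1.02(16.6) = 16.9320.
ε = (∂Q_A/∂P_B)(P_B/Q_A) = 16.9320 × (16.6/797.256) ≈ 0.353.
ε > 0: substitutes.

0.353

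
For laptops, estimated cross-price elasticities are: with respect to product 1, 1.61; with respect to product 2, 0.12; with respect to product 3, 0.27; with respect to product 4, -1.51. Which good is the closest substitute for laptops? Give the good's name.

product 1

Substitutes have ε > 0. Among the positive values, 1.61 (product 1) is largest.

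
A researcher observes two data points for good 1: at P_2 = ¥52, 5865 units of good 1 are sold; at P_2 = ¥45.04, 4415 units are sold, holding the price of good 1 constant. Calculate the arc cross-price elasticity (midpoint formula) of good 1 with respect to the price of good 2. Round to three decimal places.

1.967

ΔQ_1 = 4415 − 5865 = -1450; ΔP_2 = 45.04 − 52 = -6.96.
Midpoints: Q̄_1 = 5140.0, P̄_2 = 48.52.
ε = (ΔQ_1/Q̄_1)/(ΔP_2/P̄_2) = (-1450/5140.0)/(-6.96/48.52) ≈ 1.967.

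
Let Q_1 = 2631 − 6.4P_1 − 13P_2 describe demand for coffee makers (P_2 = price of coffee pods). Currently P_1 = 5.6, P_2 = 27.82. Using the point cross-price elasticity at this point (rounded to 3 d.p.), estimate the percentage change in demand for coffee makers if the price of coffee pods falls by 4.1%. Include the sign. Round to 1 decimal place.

0.7%

At P_1 = 5.6, P_2 = 27.82: Q_1 = 2233.5.
∂Q_1/∂P_2 = -13.
ε = (∂Q_1/∂P_2)(P_2/Q_1) = -13.0000 × 27.82/2233.5 ≈ -0.162.
%ΔQ_1 ≈ ε × %ΔP_2 = -0.162 × (-4.1%) = 0.7%.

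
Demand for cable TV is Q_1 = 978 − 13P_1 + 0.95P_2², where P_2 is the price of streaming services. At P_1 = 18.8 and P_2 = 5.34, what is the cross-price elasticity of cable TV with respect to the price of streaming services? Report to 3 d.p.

0.071

At P_1 = 18.8 and P_2 = 5.34: Q_1 = 760.690.
∂Q_1/∂P_2 = 1.9P_2 = 1.9(5.34) = 10.1460.
ε = (∂Q_1/∂P_2)(P_2/Q_1) = 10.1460 × (5.34/760.690) ≈ 0.071.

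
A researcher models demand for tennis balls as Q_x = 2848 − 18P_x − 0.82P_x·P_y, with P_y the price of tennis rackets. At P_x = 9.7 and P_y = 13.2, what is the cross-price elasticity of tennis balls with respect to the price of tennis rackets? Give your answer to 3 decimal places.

At P_x = 9.7 and P_y = 13.2: Q_x = 2568.407.
∂Q_x/∂P_y = -0.82P_x = -0.82(9.7) = -7.9540.
ε = (∂Q_x/∂P_y)(P_y/Q_x) = -7.9540 × (13.2/2568.407) ≈ -0.041.
ε < 0: complements.

-0.041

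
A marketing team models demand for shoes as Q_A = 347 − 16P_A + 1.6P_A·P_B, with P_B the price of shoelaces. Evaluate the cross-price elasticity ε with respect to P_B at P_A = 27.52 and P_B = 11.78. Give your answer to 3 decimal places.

At P_A = 27.52 and P_B = 11.78: Q_A = 425.377.
∂Q_A/∂P_B = 1.6P_A = 1.6(27.52) = 44.0320.
ε = (∂Q_A/∂P_B)(P_B/Q_A) = 44.0320 × (11.78/425.377) ≈ 1.219.
ε > 0: substitutes.

1.219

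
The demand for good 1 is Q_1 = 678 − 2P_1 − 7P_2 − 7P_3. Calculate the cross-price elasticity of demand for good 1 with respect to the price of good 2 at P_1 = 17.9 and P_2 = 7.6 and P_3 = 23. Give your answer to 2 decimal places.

-0.12

At P_1 = 17.9 and P_2 = 7.6 and P_3 = 23: Q_1 = 428.
∂Q_1/∂P_2 = -7.
ε = (∂Q_1/∂P_2)(P_2/Q_1) = -7 × (7.6/428) ≈ -0.12.
Since ε < 0, good 1 and good 2 are complements.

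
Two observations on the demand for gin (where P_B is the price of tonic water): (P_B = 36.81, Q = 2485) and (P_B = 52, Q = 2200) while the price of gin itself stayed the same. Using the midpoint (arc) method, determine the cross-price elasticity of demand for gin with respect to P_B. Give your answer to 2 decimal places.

-0.36

ΔQ_A = 2200 − 2485 = -285; ΔP_B = 52 − 36.81 = 15.19.
Midpoints: Q̄_A = 2342.5, P̄_B = 44.41.
ε = (ΔQ_A/Q̄_A)/(ΔP_B/P̄_B) = (-285/2342.5)/(15.19/44.41) ≈ -0.36.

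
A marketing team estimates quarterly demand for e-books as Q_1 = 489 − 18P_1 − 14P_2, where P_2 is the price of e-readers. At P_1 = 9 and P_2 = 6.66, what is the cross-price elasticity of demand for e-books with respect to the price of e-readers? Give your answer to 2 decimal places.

At P_1 = 9 and P_2 = 6.66: Q_1 = 233.76.
∂Q_1/∂P_2 = -14.
ε = (∂Q_1/∂P_2)(P_2/Q_1) = -14 × (6.66/233.76) ≈ -0.40.

-0.40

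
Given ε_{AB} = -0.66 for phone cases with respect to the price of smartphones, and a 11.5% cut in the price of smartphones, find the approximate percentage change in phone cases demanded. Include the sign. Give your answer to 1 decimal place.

%ΔQ ≈ ε × %ΔP of smartphones = -0.66 × (-11.5%) = 7.6%.

7.6%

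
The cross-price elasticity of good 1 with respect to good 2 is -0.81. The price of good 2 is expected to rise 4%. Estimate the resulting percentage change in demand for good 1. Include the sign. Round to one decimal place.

%ΔQ ≈ ε × %ΔP of good 2 = -0.81 × (4%) = -3.2%.

-3.2%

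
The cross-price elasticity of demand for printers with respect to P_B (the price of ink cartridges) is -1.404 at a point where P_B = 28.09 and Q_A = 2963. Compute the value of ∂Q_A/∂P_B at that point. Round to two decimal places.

ε = (∂Q_A/∂P_B)·(P_B/Q_A) ⇒ ∂Q_A/∂P_B = ε·Q_A/P_B = -1.404 × 2963/28.09 ≈ -148.10.

-148.10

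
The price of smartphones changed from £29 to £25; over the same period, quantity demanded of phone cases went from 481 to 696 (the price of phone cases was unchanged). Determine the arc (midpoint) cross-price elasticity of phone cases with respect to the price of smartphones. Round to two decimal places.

-2.47

ΔQ_A = 696 − 481 = 215; ΔP_B = 25 − 29 = -4.
Midpoints: Q̄_A = 588.5, P̄_B = 27.00.
ε = (ΔQ_A/Q̄_A)/(ΔP_B/P̄_B) = (215/588.5)/(-4/27.00) ≈ -2.47.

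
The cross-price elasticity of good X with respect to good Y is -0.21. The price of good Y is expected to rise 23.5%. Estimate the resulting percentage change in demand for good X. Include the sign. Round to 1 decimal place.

%ΔQ ≈ ε × %ΔP of good Y = -0.21 × (23.5%) = -4.9%.

-4.9%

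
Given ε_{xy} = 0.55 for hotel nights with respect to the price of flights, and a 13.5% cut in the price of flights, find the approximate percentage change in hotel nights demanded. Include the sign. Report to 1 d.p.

%ΔQ ≈ ε × %ΔP of flights = 0.55 × (-13.5%) = -7.4%.
Demand for hotel nights falls by about 7.4%.

-7.4%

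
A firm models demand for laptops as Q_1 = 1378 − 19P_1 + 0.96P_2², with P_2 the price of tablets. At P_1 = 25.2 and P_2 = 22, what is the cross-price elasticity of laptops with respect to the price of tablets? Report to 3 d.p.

At P_1 = 25.2 and P_2 = 22: Q_1 = 1363.84.
∂Q_1/∂P_2 = 1.92P_2 = 1.92(22) = 42.2400.
ε = (∂Q_1/∂P_2)(P_2/Q_1) = 42.2400 × (22/1363.84) ≈ 0.681.
ε > 0: substitutes.

0.681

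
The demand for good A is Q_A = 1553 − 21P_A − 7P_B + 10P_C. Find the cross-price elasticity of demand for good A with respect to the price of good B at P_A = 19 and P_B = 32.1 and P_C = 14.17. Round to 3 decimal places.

At P_A = 19 and P_B = 32.1 and P_C = 14.17: Q_A = 1071.
∂Q_A/∂P_B = -7.
ε = (∂Q_A/∂P_B)(P_B/Q_A) = -7 × (32.1/1071) ≈ -0.210.
Since ε < 0, good A and good B are complements.

-0.210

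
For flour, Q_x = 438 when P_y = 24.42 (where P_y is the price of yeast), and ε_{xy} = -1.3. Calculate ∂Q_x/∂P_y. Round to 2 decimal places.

ε = (∂Q_x/∂P_y)·(P_y/Q_x) ⇒ ∂Q_x/∂P_y = ε·Q_x/P_y = -1.3 × 438/24.42 ≈ -23.32.

-23.32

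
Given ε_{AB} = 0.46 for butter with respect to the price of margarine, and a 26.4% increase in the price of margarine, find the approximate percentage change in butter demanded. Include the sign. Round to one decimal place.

%ΔQ ≈ ε × %ΔP of margarine = 0.46 × (26.4%) = 12.1%.

12.1%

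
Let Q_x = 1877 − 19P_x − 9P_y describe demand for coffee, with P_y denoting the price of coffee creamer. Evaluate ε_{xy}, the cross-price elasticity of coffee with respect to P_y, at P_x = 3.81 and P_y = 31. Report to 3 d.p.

At P_x = 3.81 and P_y = 31: Q_x = 1525.61.
∂Q_x/∂P_y = -9.
ε = (∂Q_x/∂P_y)(P_y/Q_x) = -9 × (31/1525.61) ≈ -0.183.
Since ε < 0, coffee and coffee creamer are complements.

-0.183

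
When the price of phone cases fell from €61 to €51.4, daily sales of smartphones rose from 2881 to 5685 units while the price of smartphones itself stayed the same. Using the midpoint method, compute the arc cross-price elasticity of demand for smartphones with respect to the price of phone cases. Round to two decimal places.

ΔQ_A = 5685 − 2881 = 2804; ΔP_B = 51.4 − 61 = -9.6.
Midpoints: Q̄_A = 4283.0, P̄_B = 56.20.
ε = (ΔQ_A/Q̄_A)/(ΔP_B/P̄_B) = (2804/4283.0)/(-9.6/56.20) ≈ -3.83.

-3.83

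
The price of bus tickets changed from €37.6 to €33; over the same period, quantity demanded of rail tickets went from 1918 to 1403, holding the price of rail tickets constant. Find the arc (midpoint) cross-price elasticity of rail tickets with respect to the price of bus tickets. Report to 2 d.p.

ΔQ_A = 1403 − 1918 = -515; ΔP_B = 33 − 37.6 = -4.6.
Midpoints: Q̄_A = 1660.5, P̄_B = 35.30.
ε = (ΔQ_A/Q̄_A)/(ΔP_B/P̄_B) = (-515/1660.5)/(-4.6/35.30) ≈ 2.38.

2.38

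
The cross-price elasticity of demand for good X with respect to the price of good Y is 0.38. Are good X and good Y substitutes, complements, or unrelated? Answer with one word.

substitutes

ε = 0.38 > 0, so a higher price of good Y raises demand for good X: substitutes.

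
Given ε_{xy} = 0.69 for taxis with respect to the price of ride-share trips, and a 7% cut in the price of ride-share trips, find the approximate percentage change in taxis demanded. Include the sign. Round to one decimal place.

%ΔQ ≈ ε × %ΔP of ride-share trips = 0.69 × (-7%) = -4.8%.

-4.8%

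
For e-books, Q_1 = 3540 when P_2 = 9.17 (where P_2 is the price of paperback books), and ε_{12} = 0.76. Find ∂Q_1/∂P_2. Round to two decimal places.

ε = (∂Q_1/∂P_2)·(P_2/Q_1) ⇒ ∂Q_1/∂P_2 = ε·Q_1/P_2 = 0.76 × 3540/9.17 ≈ 293.39.

293.39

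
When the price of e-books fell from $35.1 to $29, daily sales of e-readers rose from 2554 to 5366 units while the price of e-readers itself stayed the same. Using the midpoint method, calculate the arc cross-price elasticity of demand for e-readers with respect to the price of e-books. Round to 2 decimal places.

ΔQ_A = 5366 − 2554 = 2812; ΔP_B = 29 − 35.1 = -6.1.
Midpoints: Q̄_A = 3960.0, P̄_B = 32.05.
ε = (ΔQ_A/Q̄_A)/(ΔP_B/P̄_B) = (2812/3960.0)/(-6.1/32.05) ≈ -3.73.

-3.73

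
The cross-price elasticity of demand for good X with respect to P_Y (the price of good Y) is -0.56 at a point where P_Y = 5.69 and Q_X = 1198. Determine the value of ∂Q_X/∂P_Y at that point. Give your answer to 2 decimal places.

ε = (∂Q_X/∂P_Y)·(P_Y/Q_X) ⇒ ∂Q_X/∂P_Y = ε·Q_X/P_Y = -0.56 × 1198/5.69 ≈ -117.91.

-117.91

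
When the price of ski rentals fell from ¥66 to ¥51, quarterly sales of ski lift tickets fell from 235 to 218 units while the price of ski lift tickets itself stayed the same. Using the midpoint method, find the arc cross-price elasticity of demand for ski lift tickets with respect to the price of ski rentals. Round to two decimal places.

ΔQ_A = 218 − 235 = -17; ΔP_B = 51 − 66 = -15.
Midpoints: Q̄_A = 226.5, P̄_B = 58.50.
ε = (ΔQ_A/Q̄_A)/(ΔP_B/P̄_B) = (-17/226.5)/(-15/58.50) ≈ 0.29.
ε > 0: ski lift tickets and ski rentals are substitutes.

0.29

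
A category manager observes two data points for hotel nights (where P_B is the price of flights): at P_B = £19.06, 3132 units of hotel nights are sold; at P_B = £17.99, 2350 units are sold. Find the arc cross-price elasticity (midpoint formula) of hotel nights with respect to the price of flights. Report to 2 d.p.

4.94

ΔQ_A = 2350 − 3132 = -782; ΔP_B = 17.99 − 19.06 = -1.07.
Midpoints: Q̄_A = 2741.0, P̄_B = 18.52.
ε = (ΔQ_A/Q̄_A)/(ΔP_B/P̄_B) = (-782/2741.0)/(-1.07/18.52) ≈ 4.94.
ε > 0: hotel nights and flights are substitutes.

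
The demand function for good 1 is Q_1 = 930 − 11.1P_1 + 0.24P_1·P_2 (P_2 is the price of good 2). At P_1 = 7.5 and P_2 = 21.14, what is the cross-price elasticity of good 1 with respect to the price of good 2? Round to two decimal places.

At P_1 = 7.5 and P_2 = 21.14: Q_1 = 884.802.
∂Q_1/∂P_2 = 0.24P_1 = 0.24(7.5) = 1.8000.
ε = (∂Q_1/∂P_2)(P_2/Q_1) = 1.8000 × (21.14/884.802) ≈ 0.04.

0.04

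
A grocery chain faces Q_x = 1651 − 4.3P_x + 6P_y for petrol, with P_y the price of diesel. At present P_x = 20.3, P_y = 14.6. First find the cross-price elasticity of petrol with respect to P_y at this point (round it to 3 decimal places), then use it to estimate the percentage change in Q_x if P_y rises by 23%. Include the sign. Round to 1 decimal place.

At P_x = 20.3, P_y = 14.6: Q_x = 1651.31.
∂Q_x/∂P_y = 6.
ε = (∂Q_x/∂P_y)(P_y/Q_x) = 6.0000 × 14.6/1651.31 ≈ 0.053.
%ΔQ_x ≈ ε × %ΔP_y = 0.053 × (23%) = 1.2%.

1.2%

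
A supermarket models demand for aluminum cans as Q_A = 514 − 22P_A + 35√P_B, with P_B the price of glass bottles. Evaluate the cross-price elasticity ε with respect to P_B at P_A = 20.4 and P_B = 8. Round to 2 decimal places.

0.30

At P_A = 20.4 and P_B = 8: Q_A = 164.195.
∂Q_A/∂P_B = 35/(2√P_B) = 35/(2√8) = 6.1872.
ε = (∂Q_A/∂P_B)(P_B/Q_A) = 6.1872 × (8/164.195) ≈ 0.30.
ε > 0: substitutes.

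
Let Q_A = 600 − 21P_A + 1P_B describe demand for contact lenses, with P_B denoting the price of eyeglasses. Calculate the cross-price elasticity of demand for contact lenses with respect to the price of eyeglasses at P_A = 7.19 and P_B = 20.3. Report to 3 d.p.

At P_A = 7.19 and P_B = 20.3: Q_A = 469.31.
∂Q_A/∂P_B = 1.
ε = (∂Q_A/∂P_B)(P_B/Q_A) = 1 × (20.3/469.31) ≈ 0.043.

0.043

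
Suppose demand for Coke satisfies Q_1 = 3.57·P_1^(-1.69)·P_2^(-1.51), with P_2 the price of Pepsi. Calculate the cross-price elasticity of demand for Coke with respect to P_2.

In a log-linear (constant-elasticity) demand function, the coefficient on the exponent of P_2 is the cross-price elasticity.
ε = -1.51. Negative, so Coke and Pepsi are complements.

-1.51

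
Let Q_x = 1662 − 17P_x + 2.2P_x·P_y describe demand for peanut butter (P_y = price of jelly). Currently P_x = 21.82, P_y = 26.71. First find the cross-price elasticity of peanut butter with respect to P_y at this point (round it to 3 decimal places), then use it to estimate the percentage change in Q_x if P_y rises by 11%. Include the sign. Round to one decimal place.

At P_x = 21.82, P_y = 26.71: Q_x = 2573.247.
∂Q_x/∂P_y = 2.2P_x = 48.0040.
ε = (∂Q_x/∂P_y)(P_y/Q_x) = 48.0040 × 26.71/2573.247 ≈ 0.498.
%ΔQ_x ≈ ε × %ΔP_y = 0.498 × (11%) = 5.5%.

5.5%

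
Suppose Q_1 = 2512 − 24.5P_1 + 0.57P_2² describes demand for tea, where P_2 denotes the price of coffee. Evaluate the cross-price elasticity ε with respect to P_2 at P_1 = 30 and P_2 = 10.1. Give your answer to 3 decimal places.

At P_1 = 30 and P_2 = 10.1: Q_1 = 1835.146.
∂Q_1/∂P_2 = 1.14P_2 = 1.14(10.1) = 11.5140.
ε = (∂Q_1/∂P_2)(P_2/Q_1) = 11.5140 × (10.1/1835.146) ≈ 0.063.

0.063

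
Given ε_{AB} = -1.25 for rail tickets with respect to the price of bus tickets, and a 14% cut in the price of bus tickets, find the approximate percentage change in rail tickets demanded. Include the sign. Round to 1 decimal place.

%ΔQ ≈ ε × %ΔP of bus tickets = -1.25 × (-14%) = 17.5%.
Demand for rail tickets rises by about 17.5%.

17.5%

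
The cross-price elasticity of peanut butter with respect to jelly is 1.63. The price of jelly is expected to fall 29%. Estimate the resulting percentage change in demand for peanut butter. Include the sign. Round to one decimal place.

%ΔQ ≈ ε × %ΔP of jelly = 1.63 × (-29%) = -47.3%.
Demand for peanut butter falls by about 47.3%.

-47.3%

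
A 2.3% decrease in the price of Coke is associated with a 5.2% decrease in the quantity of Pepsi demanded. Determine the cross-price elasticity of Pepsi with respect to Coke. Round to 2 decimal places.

ε = (%ΔQ of Pepsi) / (%ΔP of Coke) = (-5.2%) / (-2.3%) ≈ 2.26.
Positive cross-price elasticity: substitutes.

2.26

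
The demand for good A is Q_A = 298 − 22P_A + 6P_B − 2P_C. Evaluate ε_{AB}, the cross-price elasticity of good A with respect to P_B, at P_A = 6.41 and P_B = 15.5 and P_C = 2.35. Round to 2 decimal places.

0.38

At P_A = 6.41 and P_B = 15.5 and P_C = 2.35: Q_A = 245.28.
∂Q_A/∂P_B = 6.
ε = (∂Q_A/∂P_B)(P_B/Q_A) = 6 × (15.5/245.28) ≈ 0.38.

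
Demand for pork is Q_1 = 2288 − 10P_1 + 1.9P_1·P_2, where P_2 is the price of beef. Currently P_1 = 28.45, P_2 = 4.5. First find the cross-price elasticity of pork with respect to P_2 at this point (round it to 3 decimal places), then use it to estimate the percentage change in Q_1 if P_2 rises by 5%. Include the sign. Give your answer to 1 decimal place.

0.5%

At P_1 = 28.45, P_2 = 4.5: Q_1 = 2246.747.
∂Q_1/∂P_2 = 1.9P_1 = 54.0550.
ε = (∂Q_1/∂P_2)(P_2/Q_1) = 54.0550 × 4.5/2246.747 ≈ 0.108.
%ΔQ_1 ≈ ε × %ΔP_2 = 0.108 × (5%) = 0.5%.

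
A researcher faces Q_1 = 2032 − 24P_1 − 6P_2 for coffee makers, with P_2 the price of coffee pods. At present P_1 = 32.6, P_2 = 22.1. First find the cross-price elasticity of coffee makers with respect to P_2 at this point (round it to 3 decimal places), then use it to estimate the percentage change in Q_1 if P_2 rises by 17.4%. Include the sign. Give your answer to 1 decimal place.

At P_1 = 32.6, P_2 = 22.1: Q_1 = 1117.
∂Q_1/∂P_2 = -6.
ε = (∂Q_1/∂P_2)(P_2/Q_1) = -6.0000 × 22.1/1117 ≈ -0.119.
%ΔQ_1 ≈ ε × %ΔP_2 = -0.119 × (17.4%) = -2.1%.

-2.1%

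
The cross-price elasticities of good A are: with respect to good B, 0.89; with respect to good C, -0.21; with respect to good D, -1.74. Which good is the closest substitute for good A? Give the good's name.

Substitutes have ε > 0. Among the positive values, 0.89 (good B) is largest.

good B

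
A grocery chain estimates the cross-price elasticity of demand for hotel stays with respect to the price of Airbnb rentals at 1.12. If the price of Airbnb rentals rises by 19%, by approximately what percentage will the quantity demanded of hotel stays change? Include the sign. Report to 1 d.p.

%ΔQ ≈ ε × %ΔP of Airbnb rentals = 1.12 × (19%) = 21.3%.

21.3%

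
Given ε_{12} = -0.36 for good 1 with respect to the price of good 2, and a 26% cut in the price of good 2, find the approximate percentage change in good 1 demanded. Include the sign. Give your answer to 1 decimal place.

%ΔQ ≈ ε × %ΔP of good 2 = -0.36 × (-26%) = 9.4%.

9.4%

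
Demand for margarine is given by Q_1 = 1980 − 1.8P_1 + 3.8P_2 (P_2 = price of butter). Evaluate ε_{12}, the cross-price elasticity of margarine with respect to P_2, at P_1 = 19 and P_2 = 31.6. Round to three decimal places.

At P_1 = 19 and P_2 = 31.6: Q_1 = 2065.88.
∂Q_1/∂P_2 = 3.8.
ε = (∂Q_1/∂P_2)(P_2/Q_1) = 3.8 × (31.6/2065.88) ≈ 0.058.
Since ε > 0, margarine and butter are substitutes.

0.058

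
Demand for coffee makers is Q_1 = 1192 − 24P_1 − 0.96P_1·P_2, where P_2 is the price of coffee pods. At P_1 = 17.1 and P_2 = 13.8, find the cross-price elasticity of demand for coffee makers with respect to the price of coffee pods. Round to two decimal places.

At P_1 = 17.1 and P_2 = 13.8: Q_1 = 555.059.
∂Q_1/∂P_2 = -0.96P_1 = -0.96(17.1) = -16.4160.
ε = (∂Q_1/∂P_2)(P_2/Q_1) = -16.4160 × (13.8/555.059) ≈ -0.41.
ε < 0: complements.

-0.41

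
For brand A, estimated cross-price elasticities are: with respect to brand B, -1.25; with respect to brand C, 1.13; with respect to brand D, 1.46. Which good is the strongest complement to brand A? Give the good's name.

brand B

Complements have ε < 0. The most negative value is -1.25 (brand B).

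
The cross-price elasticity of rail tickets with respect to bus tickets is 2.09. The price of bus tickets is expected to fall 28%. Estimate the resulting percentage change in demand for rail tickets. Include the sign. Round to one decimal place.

%ΔQ ≈ ε × %ΔP of bus tickets = 2.09 × (-28%) = -58.5%.

-58.5%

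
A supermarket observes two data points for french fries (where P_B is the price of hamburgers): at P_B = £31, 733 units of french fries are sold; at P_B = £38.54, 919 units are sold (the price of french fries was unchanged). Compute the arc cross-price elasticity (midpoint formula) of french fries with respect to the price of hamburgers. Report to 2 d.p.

ΔQ_A = 919 − 733 = 186; ΔP_B = 38.54 − 31 = 7.54.
Midpoints: Q̄_A = 826.0, P̄_B = 34.77.
ε = (ΔQ_A/Q̄_A)/(ΔP_B/P̄_B) = (186/826.0)/(7.54/34.77) ≈ 1.04.

1.04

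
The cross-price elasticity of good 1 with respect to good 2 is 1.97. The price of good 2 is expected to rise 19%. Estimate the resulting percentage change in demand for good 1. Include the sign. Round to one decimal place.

%ΔQ ≈ ε × %ΔP of good 2 = 1.97 × (19%) = 37.4%.
Demand for good 1 rises by about 37.4%.

37.4%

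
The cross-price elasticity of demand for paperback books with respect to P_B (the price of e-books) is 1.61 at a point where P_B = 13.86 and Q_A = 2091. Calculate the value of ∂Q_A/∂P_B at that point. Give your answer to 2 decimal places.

ε = (∂Q_A/∂P_B)·(P_B/Q_A) ⇒ ∂Q_A/∂P_B = ε·Q_A/P_B = 1.61 × 2091/13.86 ≈ 242.89.

242.89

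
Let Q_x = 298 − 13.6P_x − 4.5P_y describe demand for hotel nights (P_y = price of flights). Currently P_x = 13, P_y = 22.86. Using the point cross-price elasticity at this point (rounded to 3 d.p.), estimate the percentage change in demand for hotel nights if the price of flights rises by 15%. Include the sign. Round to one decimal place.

At P_x = 13, P_y = 22.86: Q_x = 18.33.
∂Q_x/∂P_y = -4.5.
ε = (∂Q_x/∂P_y)(P_y/Q_x) = -4.5000 × 22.86/18.33 ≈ -5.612.
%ΔQ_x ≈ ε × %ΔP_y = -5.612 × (15%) = -84.2%.

-84.2%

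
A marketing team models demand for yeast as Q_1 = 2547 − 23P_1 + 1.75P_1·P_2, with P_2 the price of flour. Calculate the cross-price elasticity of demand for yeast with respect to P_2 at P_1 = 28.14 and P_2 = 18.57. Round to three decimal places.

At P_1 = 28.14 and P_2 = 18.57: Q_1 = 2814.260.
∂Q_1/∂P_2 = 1.75P_1 = 1.75(28.14) = 49.2450.
ε = (∂Q_1/∂P_2)(P_2/Q_1) = 49.2450 × (18.57/2814.260) ≈ 0.325.
ε > 0: substitutes.

0.325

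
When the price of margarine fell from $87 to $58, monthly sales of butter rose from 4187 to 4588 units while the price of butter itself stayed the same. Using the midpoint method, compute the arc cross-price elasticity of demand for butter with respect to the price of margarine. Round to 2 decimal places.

-0.23

ΔQ_A = 4588 − 4187 = 401; ΔP_B = 58 − 87 = -29.
Midpoints: Q̄_A = 4387.5, P̄_B = 72.50.
ε = (ΔQ_A/Q̄_A)/(ΔP_B/P̄_B) = (401/4387.5)/(-29/72.50) ≈ -0.23.
ε < 0: butter and margarine are complements.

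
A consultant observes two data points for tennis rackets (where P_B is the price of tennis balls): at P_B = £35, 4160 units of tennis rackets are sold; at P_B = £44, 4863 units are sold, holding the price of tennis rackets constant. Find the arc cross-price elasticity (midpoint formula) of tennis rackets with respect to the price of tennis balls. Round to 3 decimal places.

ΔQ_A = 4863 − 4160 = 703; ΔP_B = 44 − 35 = 9.
Midpoints: Q̄_A = 4511.5, P̄_B = 39.50.
ε = (ΔQ_A/Q̄_A)/(ΔP_B/P̄_B) = (703/4511.5)/(9/39.50) ≈ 0.684.

0.684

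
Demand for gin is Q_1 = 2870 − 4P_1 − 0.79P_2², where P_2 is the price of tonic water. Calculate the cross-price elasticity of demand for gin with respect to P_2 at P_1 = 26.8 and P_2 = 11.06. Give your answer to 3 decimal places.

At P_1 = 26.8 and P_2 = 11.06: Q_1 = 2666.164.
∂Q_1/∂P_2 = -1.58P_2 = -1.58(11.06) = -17.4748.
ε = (∂Q_1/∂P_2)(P_2/Q_1) = -17.4748 × (11.06/2666.164) ≈ -0.072.
ε < 0: complements.

-0.072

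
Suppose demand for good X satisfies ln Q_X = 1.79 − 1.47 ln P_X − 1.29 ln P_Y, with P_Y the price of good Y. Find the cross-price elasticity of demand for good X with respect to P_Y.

In a log-linear (constant-elasticity) demand function, the coefficient on ln P_Y is the cross-price elasticity.
ε = -1.29. Negative, so good X and good Y are complements.

-1.29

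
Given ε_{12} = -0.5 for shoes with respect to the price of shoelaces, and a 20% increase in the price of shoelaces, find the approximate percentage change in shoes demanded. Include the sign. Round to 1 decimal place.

-10.0%

%ΔQ ≈ ε × %ΔP of shoelaces = -0.5 × (20%) = -10.0%.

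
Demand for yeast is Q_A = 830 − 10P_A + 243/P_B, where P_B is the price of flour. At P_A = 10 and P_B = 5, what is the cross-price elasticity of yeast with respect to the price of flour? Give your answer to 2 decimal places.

At P_A = 10 and P_B = 5: Q_A = 778.6.
∂Q_A/∂P_B = −243/P_B² = -9.7200.
ε = (∂Q_A/∂P_B)(P_B/Q_A) = -9.7200 × (5/778.6) ≈ -0.06.

-0.06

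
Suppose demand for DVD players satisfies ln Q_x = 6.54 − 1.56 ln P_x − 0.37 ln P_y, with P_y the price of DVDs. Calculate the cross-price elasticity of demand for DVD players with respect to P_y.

-0.37

In a log-linear (constant-elasticity) demand function, the coefficient on ln P_y is the cross-price elasticity.
ε = -0.37. Negative, so DVD players and DVDs are complements.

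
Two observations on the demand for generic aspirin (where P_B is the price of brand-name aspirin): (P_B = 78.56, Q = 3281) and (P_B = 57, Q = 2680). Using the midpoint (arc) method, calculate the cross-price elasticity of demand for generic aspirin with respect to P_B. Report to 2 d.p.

ΔQ_A = 2680 − 3281 = -601; ΔP_B = 57 − 78.56 = -21.56.
Midpoints: Q̄_A = 2980.5, P̄_B = 67.78.
ε = (ΔQ_A/Q̄_A)/(ΔP_B/P̄_B) = (-601/2980.5)/(-21.56/67.78) ≈ 0.63.
ε > 0: generic aspirin and brand-name aspirin are substitutes.

0.63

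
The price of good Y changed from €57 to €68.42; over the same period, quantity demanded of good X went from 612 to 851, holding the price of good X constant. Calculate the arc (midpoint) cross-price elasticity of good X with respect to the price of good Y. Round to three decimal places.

1.794

ΔQ_X = 851 − 612 = 239; ΔP_Y = 68.42 − 57 = 11.42.
Midpoints: Q̄_X = 731.5, P̄_Y = 62.71.
ε = (ΔQ_X/Q̄_X)/(ΔP_Y/P̄_Y) = (239/731.5)/(11.42/62.71) ≈ 1.794.
ε > 0: good X and good Y are substitutes.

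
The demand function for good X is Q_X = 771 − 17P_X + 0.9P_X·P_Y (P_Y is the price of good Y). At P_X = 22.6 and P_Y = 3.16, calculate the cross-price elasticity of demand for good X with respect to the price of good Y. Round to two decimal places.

At P_X = 22.6 and P_Y = 3.16: Q_X = 451.074.
∂Q_X/∂P_Y = 0.9P_X = 0.9(22.6) = 20.3400.
ε = (∂Q_X/∂P_Y)(P_Y/Q_X) = 20.3400 × (3.16/451.074) ≈ 0.14.

0.14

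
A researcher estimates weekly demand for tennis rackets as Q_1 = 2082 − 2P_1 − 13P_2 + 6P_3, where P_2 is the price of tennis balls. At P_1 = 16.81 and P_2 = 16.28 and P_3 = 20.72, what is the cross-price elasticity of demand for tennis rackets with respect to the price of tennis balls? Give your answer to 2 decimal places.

At P_1 = 16.81 and P_2 = 16.28 and P_3 = 20.72: Q_1 = 1961.06.
∂Q_1/∂P_2 = -13.
ε = (∂Q_1/∂P_2)(P_2/Q_1) = -13 × (16.28/1961.06) ≈ -0.11.
Since ε < 0, tennis rackets and tennis balls are complements.

-0.11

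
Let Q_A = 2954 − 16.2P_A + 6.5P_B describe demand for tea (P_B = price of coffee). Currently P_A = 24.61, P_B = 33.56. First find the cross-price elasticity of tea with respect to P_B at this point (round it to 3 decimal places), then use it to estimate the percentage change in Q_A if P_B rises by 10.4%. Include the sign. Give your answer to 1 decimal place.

At P_A = 24.61, P_B = 33.56: Q_A = 2773.458.
∂Q_A/∂P_B = 6.5.
ε = (∂Q_A/∂P_B)(P_B/Q_A) = 6.5000 × 33.56/2773.458 ≈ 0.079.
%ΔQ_A ≈ ε × %ΔP_B = 0.079 × (10.4%) = 0.8%.

0.8%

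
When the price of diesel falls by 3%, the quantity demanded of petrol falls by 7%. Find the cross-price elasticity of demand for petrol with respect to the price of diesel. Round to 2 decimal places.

2.33

ε = (%ΔQ of petrol) / (%ΔP of diesel) = (-7%) / (-3%) ≈ 2.33.
Positive cross-price elasticity: substitutes.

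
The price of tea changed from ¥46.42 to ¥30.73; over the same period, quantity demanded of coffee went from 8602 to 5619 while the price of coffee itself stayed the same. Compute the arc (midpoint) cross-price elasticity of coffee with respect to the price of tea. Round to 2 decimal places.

1.03

ΔQ_A = 5619 − 8602 = -2983; ΔP_B = 30.73 − 46.42 = -15.69.
Midpoints: Q̄_A = 7110.5, P̄_B = 38.58.
ε = (ΔQ_A/Q̄_A)/(ΔP_B/P̄_B) = (-2983/7110.5)/(-15.69/38.58) ≈ 1.03.
ε > 0: coffee and tea are substitutes.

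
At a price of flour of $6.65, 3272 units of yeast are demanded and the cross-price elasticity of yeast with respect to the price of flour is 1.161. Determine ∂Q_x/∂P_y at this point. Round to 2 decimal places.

ε = (∂Q_x/∂P_y)·(P_y/Q_x) ⇒ ∂Q_x/∂P_y = ε·Q_x/P_y = 1.161 × 3272/6.65 ≈ 571.25.

571.25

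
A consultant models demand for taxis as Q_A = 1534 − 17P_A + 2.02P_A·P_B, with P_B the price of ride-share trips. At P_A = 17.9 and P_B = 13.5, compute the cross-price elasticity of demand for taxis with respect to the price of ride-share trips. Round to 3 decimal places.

At P_A = 17.9 and P_B = 13.5: Q_A = 1717.833.
∂Q_A/∂P_B = 2.02P_A = 2.02(17.9) = 36.1580.
ε = (∂Q_A/∂P_B)(P_B/Q_A) = 36.1580 × (13.5/1717.833) ≈ 0.284.

0.284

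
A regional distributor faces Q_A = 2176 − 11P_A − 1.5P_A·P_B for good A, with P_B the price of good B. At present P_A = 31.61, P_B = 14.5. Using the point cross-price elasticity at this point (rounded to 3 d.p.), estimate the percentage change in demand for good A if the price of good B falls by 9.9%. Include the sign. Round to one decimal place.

At P_A = 31.61, P_B = 14.5: Q_A = 1140.773.
∂Q_A/∂P_B = -1.5P_A = -47.4150.
ε = (∂Q_A/∂P_B)(P_B/Q_A) = -47.4150 × 14.5/1140.773 ≈ -0.603.
%ΔQ_A ≈ ε × %ΔP_B = -0.603 × (-9.9%) = 6.0%.

6.0%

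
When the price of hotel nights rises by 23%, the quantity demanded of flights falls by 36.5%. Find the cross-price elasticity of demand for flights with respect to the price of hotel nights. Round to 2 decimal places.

-1.59

ε = (%ΔQ of flights) / (%ΔP of hotel nights) = (-36.5%) / (23%) ≈ -1.59.
Negative cross-price elasticity: complements.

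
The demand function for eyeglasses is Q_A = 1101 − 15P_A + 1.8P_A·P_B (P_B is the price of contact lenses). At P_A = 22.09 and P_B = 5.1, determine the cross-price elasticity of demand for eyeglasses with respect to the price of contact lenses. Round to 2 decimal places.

0.21

At P_A = 22.09 and P_B = 5.1: Q_A = 972.436.
∂Q_A/∂P_B = 1.8P_A = 1.8(22.09) = 39.7620.
ε = (∂Q_A/∂P_B)(P_B/Q_A) = 39.7620 × (5.1/972.436) ≈ 0.21.
ε > 0: substitutes.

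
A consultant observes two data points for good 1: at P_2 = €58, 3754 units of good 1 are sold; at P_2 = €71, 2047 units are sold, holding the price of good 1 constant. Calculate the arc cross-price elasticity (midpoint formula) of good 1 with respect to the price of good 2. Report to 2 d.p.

ΔQ_1 = 2047 − 3754 = -1707; ΔP_2 = 71 − 58 = 13.
Midpoints: Q̄_1 = 2900.5, P̄_2 = 64.50.
ε = (ΔQ_1/Q̄_1)/(ΔP_2/P̄_2) = (-1707/2900.5)/(13/64.50) ≈ -2.92.
ε < 0: good 1 and good 2 are complements.

-2.92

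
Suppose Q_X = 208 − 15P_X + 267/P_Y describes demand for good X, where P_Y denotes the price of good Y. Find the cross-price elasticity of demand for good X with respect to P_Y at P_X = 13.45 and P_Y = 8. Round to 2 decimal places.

-0.84

At P_X = 13.45 and P_Y = 8: Q_X = 39.625.
∂Q_X/∂P_Y = −267/P_Y² = -4.1719.
ε = (∂Q_X/∂P_Y)(P_Y/Q_X) = -4.1719 × (8/39.625) ≈ -0.84.
ε < 0: complements.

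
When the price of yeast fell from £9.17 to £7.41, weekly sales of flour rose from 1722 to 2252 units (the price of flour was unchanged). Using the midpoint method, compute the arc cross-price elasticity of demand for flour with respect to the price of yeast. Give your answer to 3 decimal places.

ΔQ_A = 2252 − 1722 = 530; ΔP_B = 7.41 − 9.17 = -1.76.
Midpoints: Q̄_A = 1987.0, P̄_B = 8.29.
ε = (ΔQ_A/Q̄_A)/(ΔP_B/P̄_B) = (530/1987.0)/(-1.76/8.29) ≈ -1.256.
ε < 0: flour and yeast are complements.

-1.256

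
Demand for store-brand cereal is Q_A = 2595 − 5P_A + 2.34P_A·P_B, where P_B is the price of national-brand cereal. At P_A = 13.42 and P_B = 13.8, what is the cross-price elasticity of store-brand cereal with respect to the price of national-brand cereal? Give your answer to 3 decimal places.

0.146

At P_A = 13.42 and P_B = 13.8: Q_A = 2961.259.
∂Q_A/∂P_B = 2.34P_A = 2.34(13.42) = 31.4028.
ε = (∂Q_A/∂P_B)(P_B/Q_A) = 31.4028 × (13.8/2961.259) ≈ 0.146.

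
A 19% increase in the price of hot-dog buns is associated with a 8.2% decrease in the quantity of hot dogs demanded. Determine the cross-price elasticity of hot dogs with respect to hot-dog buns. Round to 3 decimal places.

-0.432

ε = (%ΔQ of hot dogs) / (%ΔP of hot-dog buns) = (-8.2%) / (19%) ≈ -0.432.
Negative cross-price elasticity: complements.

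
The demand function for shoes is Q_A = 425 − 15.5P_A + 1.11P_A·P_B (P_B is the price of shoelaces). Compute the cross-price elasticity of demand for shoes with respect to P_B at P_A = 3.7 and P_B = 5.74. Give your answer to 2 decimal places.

At P_A = 3.7 and P_B = 5.74: Q_A = 391.224.
∂Q_A/∂P_B = 1.11P_A = 1.11(3.7) = 4.1070.
ε = (∂Q_A/∂P_B)(P_B/Q_A) = 4.1070 × (5.74/391.224) ≈ 0.06.
ε > 0: substitutes.

0.06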